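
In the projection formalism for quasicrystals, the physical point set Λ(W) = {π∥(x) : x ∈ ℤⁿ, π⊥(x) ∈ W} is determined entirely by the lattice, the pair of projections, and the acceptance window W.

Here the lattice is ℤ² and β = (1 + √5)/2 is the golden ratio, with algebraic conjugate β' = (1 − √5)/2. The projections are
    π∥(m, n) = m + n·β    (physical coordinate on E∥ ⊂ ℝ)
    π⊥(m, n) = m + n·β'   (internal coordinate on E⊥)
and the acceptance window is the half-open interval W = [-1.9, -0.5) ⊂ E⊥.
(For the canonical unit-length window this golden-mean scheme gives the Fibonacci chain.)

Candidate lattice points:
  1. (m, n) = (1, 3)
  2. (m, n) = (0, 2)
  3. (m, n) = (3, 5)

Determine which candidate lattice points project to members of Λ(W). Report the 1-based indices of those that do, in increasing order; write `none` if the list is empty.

β' = (1−√5)/2 ≈ -0.61803.
#1 (1,3): internal coord 1 + (3)·β' = -0.85410; -0.85410 ∈ [-1.9, -0.5) → IN Λ
#2 (0,2): internal coord 0 + (2)·β' = -1.23607; -1.23607 ∈ [-1.9, -0.5) → IN Λ
#3 (3,5): internal coord 3 + (5)·β' = -0.09017; -0.09017 ∉ [-1.9, -0.5) → out

1, 2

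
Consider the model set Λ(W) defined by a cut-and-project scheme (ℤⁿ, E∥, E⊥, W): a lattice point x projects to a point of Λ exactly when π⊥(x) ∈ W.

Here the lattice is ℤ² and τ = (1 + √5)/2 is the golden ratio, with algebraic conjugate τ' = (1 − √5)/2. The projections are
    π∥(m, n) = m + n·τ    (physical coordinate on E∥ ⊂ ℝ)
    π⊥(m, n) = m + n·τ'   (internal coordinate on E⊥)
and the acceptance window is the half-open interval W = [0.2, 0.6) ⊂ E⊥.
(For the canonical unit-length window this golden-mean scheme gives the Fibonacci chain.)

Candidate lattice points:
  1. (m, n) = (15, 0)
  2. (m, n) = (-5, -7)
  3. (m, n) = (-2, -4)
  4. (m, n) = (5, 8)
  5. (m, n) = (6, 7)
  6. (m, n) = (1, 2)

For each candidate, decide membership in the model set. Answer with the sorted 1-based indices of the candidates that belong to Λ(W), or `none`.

Compute τ' = (1−√5)/2 = -0.61803, so π⊥(m,n) = m -0.61803·n.
[1] lift (15,0): star map gives 15.00000; window check 0.2 ≤ 15.00000 < 0.6 is false → out
[2] lift (-5,-7): star map gives -0.67376; window check 0.2 ≤ -0.67376 < 0.6 is false → out
[3] lift (-2,-4): star map gives 0.47214; window check 0.2 ≤ 0.47214 < 0.6 is true → IN Λ
[4] lift (5,8): star map gives 0.05573; window check 0.2 ≤ 0.05573 < 0.6 is false → out
[5] lift (6,7): star map gives 1.67376; window check 0.2 ≤ 1.67376 < 0.6 is false → out
[6] lift (1,2): star map gives -0.23607; window check 0.2 ≤ -0.23607 < 0.6 is false → out

3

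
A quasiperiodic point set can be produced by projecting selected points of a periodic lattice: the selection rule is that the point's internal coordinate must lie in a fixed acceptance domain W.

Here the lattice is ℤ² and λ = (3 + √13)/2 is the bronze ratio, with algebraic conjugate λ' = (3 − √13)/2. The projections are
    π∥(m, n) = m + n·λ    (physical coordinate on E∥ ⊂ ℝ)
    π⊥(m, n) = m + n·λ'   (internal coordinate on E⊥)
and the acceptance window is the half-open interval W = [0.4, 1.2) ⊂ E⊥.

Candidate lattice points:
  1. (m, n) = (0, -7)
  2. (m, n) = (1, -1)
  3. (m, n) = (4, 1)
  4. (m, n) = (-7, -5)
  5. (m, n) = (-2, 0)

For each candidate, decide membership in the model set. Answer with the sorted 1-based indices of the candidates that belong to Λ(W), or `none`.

none

λ' = (3−√13)/2 ≈ -0.302776.
candidate 1: (m,n)=(0,-7) → π∥ = 0-7·λ ≈ -23.119429, π⊥ = 0-7·λ' ≈ 2.119429 ∉ [0.4, 1.2) ⇒ out
candidate 2: (m,n)=(1,-1) → π∥ = 1-1·λ ≈ -2.302776, π⊥ = 1-1·λ' ≈ 1.302776 ∉ [0.4, 1.2) ⇒ out
candidate 3: (m,n)=(4,1) → π∥ = 4+1·λ ≈ 7.302776, π⊥ = 4+1·λ' ≈ 3.697224 ∉ [0.4, 1.2) ⇒ out
candidate 4: (m,n)=(-7,-5) → π∥ = -7-5·λ ≈ -23.513878, π⊥ = -7-5·λ' ≈ -5.486122 ∉ [0.4, 1.2) ⇒ out
candidate 5: (m,n)=(-2,0) → π∥ = -2+0·λ ≈ -2.000000, π⊥ = -2+0·λ' ≈ -2.000000 ∉ [0.4, 1.2) ⇒ out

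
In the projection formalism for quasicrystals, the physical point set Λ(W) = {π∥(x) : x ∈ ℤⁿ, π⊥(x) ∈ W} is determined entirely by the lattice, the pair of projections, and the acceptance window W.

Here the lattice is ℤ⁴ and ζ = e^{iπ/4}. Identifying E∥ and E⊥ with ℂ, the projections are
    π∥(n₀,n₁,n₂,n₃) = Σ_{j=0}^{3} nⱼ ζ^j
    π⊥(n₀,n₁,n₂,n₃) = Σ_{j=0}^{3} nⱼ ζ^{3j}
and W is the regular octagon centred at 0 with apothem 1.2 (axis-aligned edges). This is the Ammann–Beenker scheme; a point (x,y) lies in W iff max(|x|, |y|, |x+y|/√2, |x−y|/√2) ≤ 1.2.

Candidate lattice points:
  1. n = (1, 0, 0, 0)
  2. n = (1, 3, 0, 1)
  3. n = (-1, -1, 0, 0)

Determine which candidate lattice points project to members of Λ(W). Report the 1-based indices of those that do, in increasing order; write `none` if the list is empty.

π⊥(n) = n₀ + n₁ζ³ + n₂ζ⁶ + n₃ζ⁹ where ζ = e^{iπ/4}.
#1 (1, 0, 0, 0): internal (1.000000, 0.000000); octagon support 1.000000 vs apothem 1.2 → ∈ W
#2 (1, 3, 0, 1): internal (-0.414214, 2.828427); octagon support 2.828427 vs apothem 1.2 → ∉ W
#3 (-1, -1, 0, 0): internal (-0.292893, -0.707107); octagon support 0.707107 vs apothem 1.2 → ∈ W

1, 3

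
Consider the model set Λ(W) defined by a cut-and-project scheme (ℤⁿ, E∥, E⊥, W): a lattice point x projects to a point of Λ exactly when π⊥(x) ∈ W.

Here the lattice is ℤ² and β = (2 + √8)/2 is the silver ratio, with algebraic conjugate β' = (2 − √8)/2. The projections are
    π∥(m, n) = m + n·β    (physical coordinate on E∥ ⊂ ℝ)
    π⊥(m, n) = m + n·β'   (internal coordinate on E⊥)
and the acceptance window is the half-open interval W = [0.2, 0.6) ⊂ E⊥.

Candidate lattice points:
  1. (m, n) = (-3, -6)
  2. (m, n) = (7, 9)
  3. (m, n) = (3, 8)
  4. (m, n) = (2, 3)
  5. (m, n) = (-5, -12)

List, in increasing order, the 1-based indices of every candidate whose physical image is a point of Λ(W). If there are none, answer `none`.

β' = (2−√8)/2 ≈ -0.414214.
[1] lift (-3,-6): star map gives -0.514719; window check 0.2 ≤ -0.514719 < 0.6 is false → out
[2] lift (7,9): star map gives 3.272078; window check 0.2 ≤ 3.272078 < 0.6 is false → out
[3] lift (3,8): star map gives -0.313708; window check 0.2 ≤ -0.313708 < 0.6 is false → out
[4] lift (2,3): star map gives 0.757359; window check 0.2 ≤ 0.757359 < 0.6 is false → out
[5] lift (-5,-12): star map gives -0.029437; window check 0.2 ≤ -0.029437 < 0.6 is false → out

none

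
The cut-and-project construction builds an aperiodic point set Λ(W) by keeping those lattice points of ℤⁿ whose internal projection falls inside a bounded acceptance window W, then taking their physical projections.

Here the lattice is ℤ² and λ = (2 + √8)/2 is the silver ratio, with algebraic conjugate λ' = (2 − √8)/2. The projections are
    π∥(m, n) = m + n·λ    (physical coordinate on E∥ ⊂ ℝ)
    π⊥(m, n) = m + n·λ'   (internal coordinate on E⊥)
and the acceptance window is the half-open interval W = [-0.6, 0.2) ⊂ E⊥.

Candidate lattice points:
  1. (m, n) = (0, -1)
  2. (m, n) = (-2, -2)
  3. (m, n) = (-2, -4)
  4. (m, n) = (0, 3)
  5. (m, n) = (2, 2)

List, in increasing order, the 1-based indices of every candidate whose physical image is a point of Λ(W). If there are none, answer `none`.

Compute λ' = (2−√8)/2 = -0.414214, so π⊥(m,n) = m -0.414214·n.
[1] lift (0,-1): star map gives 0.414214; window check -0.6 ≤ 0.414214 < 0.2 is false → out
[2] lift (-2,-2): star map gives -1.171573; window check -0.6 ≤ -1.171573 < 0.2 is false → out
[3] lift (-2,-4): star map gives -0.343146; window check -0.6 ≤ -0.343146 < 0.2 is true → IN Λ
[4] lift (0,3): star map gives -1.242641; window check -0.6 ≤ -1.242641 < 0.2 is false → out
[5] lift (2,2): star map gives 1.171573; window check -0.6 ≤ 1.171573 < 0.2 is false → out

3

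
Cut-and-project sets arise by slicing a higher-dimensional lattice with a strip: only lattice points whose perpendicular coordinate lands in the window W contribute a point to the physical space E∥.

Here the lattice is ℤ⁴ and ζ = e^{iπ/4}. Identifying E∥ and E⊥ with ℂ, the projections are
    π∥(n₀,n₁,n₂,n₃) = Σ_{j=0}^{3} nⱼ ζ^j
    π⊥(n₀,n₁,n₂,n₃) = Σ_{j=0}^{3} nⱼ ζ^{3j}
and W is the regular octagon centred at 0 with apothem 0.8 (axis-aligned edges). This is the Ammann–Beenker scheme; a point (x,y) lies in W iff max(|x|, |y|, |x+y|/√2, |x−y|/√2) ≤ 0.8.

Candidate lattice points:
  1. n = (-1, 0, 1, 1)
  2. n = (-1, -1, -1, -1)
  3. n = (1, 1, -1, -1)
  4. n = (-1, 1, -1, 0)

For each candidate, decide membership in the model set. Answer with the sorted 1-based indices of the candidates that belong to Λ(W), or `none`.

1

Internal map: ζ^{3j} for j=0..3 gives (1,0), (−√2/2,√2/2), (0,−1), (√2/2,√2/2).
#1 (-1, 0, 1, 1): internal (-0.2929, -0.2929); octagon support 0.4142 vs apothem 0.8 → ∈ W
#2 (-1, -1, -1, -1): internal (-1.0000, -0.4142); octagon support 1.0000 vs apothem 0.8 → ∉ W
#3 (1, 1, -1, -1): internal (-0.4142, 1.0000); octagon support 1.0000 vs apothem 0.8 → ∉ W
#4 (-1, 1, -1, 0): internal (-1.7071, 1.7071); octagon support 2.4142 vs apothem 0.8 → ∉ W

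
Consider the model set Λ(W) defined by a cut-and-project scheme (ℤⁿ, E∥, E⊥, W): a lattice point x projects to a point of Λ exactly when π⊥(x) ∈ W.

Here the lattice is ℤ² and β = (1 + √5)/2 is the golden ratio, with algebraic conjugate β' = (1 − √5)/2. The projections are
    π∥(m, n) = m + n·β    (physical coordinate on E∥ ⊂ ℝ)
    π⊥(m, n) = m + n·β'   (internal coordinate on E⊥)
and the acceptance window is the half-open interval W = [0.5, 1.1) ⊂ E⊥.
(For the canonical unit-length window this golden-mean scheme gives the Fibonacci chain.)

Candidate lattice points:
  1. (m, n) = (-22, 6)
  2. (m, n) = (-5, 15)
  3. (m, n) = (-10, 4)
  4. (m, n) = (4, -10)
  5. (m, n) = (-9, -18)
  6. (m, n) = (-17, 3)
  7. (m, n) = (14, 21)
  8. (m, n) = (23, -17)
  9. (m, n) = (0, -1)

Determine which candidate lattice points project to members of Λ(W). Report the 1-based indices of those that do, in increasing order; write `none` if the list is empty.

β' = (1−√5)/2 ≈ -0.6180.
#1 (-22,6): internal coord -22 + (6)·β' = -25.7082; -25.7082 ∉ [0.5, 1.1) → out
#2 (-5,15): internal coord -5 + (15)·β' = -14.2705; -14.2705 ∉ [0.5, 1.1) → out
#3 (-10,4): internal coord -10 + (4)·β' = -12.4721; -12.4721 ∉ [0.5, 1.1) → out
#4 (4,-10): internal coord 4 + (-10)·β' = +10.1803; +10.1803 ∉ [0.5, 1.1) → out
#5 (-9,-18): internal coord -9 + (-18)·β' = +2.1246; +2.1246 ∉ [0.5, 1.1) → out
#6 (-17,3): internal coord -17 + (3)·β' = -18.8541; -18.8541 ∉ [0.5, 1.1) → out
#7 (14,21): internal coord 14 + (21)·β' = +1.0213; +1.0213 ∈ [0.5, 1.1) → IN Λ
#8 (23,-17): internal coord 23 + (-17)·β' = +33.5066; +33.5066 ∉ [0.5, 1.1) → out
#9 (0,-1): internal coord 0 + (-1)·β' = +0.6180; +0.6180 ∈ [0.5, 1.1) → IN Λ

7, 9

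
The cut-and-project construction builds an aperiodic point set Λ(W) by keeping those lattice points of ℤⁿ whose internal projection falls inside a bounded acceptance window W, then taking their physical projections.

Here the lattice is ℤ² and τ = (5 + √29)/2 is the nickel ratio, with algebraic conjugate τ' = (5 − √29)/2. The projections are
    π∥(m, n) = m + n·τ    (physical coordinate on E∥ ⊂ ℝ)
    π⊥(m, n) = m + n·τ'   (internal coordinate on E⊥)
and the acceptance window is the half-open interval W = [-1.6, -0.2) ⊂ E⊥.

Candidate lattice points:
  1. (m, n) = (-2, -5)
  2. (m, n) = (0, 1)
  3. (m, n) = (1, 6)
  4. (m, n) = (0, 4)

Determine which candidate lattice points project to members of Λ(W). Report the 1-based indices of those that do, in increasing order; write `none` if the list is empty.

1, 4

Compute τ' = (5−√29)/2 = -0.1926, so π⊥(m,n) = m -0.1926·n.
candidate 1: (m,n)=(-2,-5) → π∥ = -2-5·τ ≈ -27.9629, π⊥ = -2-5·τ' ≈ -1.0371 ∈ [-1.6, -0.2) ⇒ IN Λ
candidate 2: (m,n)=(0,1) → π∥ = 0+1·τ ≈ 5.1926, π⊥ = 0+1·τ' ≈ -0.1926 ∉ [-1.6, -0.2) ⇒ out
candidate 3: (m,n)=(1,6) → π∥ = 1+6·τ ≈ 32.1555, π⊥ = 1+6·τ' ≈ -0.1555 ∉ [-1.6, -0.2) ⇒ out
candidate 4: (m,n)=(0,4) → π∥ = 0+4·τ ≈ 20.7703, π⊥ = 0+4·τ' ≈ -0.7703 ∈ [-1.6, -0.2) ⇒ IN Λ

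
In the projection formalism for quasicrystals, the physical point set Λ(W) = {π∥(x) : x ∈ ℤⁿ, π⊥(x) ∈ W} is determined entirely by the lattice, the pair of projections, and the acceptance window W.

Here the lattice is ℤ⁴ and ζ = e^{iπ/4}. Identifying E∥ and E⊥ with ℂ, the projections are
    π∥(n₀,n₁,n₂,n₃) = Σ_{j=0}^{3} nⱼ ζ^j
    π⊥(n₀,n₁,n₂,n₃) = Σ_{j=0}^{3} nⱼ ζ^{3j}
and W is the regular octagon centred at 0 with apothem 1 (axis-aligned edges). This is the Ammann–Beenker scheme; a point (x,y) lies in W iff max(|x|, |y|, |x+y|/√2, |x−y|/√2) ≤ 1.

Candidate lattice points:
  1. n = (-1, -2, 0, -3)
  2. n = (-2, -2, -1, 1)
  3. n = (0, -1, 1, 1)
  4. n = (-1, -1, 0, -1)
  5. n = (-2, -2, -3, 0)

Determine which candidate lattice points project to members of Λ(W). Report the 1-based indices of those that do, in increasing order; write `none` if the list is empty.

Internal map: ζ^{3j} for j=0..3 gives (1,0), (−√2/2,√2/2), (0,−1), (√2/2,√2/2).
candidate 1: n = (-1, -2, 0, -3) → π⊥ ≈ (-1.707107, -3.535534); max(|x|,|y|,|x±y|/√2) = 3.707107 > 1 ⇒ ∉ W
candidate 2: n = (-2, -2, -1, 1) → π⊥ ≈ (+0.121320, +0.292893); max(|x|,|y|,|x±y|/√2) = 0.292893 ≤ 1 ⇒ ∈ W
candidate 3: n = (0, -1, 1, 1) → π⊥ ≈ (+1.414214, -1.000000); max(|x|,|y|,|x±y|/√2) = 1.707107 > 1 ⇒ ∉ W
candidate 4: n = (-1, -1, 0, -1) → π⊥ ≈ (-1.000000, -1.414214); max(|x|,|y|,|x±y|/√2) = 1.707107 > 1 ⇒ ∉ W
candidate 5: n = (-2, -2, -3, 0) → π⊥ ≈ (-0.585786, +1.585786); max(|x|,|y|,|x±y|/√2) = 1.585786 > 1 ⇒ ∉ W

2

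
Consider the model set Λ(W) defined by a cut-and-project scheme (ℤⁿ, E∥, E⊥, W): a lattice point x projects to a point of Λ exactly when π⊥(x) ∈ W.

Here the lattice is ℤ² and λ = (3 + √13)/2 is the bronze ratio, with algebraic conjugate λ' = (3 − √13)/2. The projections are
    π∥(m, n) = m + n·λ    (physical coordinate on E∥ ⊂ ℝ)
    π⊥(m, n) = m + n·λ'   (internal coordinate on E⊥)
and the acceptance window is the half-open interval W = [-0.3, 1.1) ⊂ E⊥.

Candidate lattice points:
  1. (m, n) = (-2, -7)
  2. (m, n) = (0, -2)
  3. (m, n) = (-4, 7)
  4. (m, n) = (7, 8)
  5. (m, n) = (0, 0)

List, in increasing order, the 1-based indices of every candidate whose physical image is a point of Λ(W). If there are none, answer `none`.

λ' = (3−√13)/2 ≈ -0.3028.
[1] lift (-2,-7): star map gives 0.1194; window check -0.3 ≤ 0.1194 < 1.1 is true → IN Λ
[2] lift (0,-2): star map gives 0.6056; window check -0.3 ≤ 0.6056 < 1.1 is true → IN Λ
[3] lift (-4,7): star map gives -6.1194; window check -0.3 ≤ -6.1194 < 1.1 is false → out
[4] lift (7,8): star map gives 4.5778; window check -0.3 ≤ 4.5778 < 1.1 is false → out
[5] lift (0,0): star map gives 0.0000; window check -0.3 ≤ 0.0000 < 1.1 is true → IN Λ

1, 2, 5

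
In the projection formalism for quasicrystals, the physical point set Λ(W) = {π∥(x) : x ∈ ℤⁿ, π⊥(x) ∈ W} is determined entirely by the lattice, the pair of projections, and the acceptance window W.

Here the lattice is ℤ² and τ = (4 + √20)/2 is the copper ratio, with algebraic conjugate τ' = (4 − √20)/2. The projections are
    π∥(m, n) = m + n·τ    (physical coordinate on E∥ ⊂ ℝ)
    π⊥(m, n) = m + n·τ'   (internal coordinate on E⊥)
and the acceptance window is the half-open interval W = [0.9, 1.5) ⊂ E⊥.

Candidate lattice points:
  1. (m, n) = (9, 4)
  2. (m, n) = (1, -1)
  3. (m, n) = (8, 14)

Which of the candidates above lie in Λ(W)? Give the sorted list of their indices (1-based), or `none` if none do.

2

Numerically τ ≈ 4.2361 and τ' = −1/τ ≈ -0.2361.
[1] lift (9,4): star map gives 8.0557; window check 0.9 ≤ 8.0557 < 1.5 is false → out
[2] lift (1,-1): star map gives 1.2361; window check 0.9 ≤ 1.2361 < 1.5 is true → IN Λ
[3] lift (8,14): star map gives 4.6950; window check 0.9 ≤ 4.6950 < 1.5 is false → out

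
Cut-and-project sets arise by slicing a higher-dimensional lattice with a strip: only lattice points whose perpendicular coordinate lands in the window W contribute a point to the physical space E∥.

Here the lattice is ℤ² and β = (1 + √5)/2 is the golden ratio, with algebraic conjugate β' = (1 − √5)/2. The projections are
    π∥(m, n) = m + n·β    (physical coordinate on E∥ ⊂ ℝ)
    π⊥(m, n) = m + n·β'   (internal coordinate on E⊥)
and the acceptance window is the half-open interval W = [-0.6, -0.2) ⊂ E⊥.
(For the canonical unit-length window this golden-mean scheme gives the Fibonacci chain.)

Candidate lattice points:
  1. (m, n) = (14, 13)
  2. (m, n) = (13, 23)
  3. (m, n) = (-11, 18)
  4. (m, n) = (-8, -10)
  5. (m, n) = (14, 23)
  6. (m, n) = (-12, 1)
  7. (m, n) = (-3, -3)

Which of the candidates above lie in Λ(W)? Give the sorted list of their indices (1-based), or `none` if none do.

β' = (1−√5)/2 ≈ -0.618034.
candidate 1: (m,n)=(14,13) → π∥ = 14+13·β ≈ 35.034442, π⊥ = 14+13·β' ≈ 5.965558 ∉ [-0.6, -0.2) ⇒ out
candidate 2: (m,n)=(13,23) → π∥ = 13+23·β ≈ 50.214782, π⊥ = 13+23·β' ≈ -1.214782 ∉ [-0.6, -0.2) ⇒ out
candidate 3: (m,n)=(-11,18) → π∥ = -11+18·β ≈ 18.124612, π⊥ = -11+18·β' ≈ -22.124612 ∉ [-0.6, -0.2) ⇒ out
candidate 4: (m,n)=(-8,-10) → π∥ = -8-10·β ≈ -24.180340, π⊥ = -8-10·β' ≈ -1.819660 ∉ [-0.6, -0.2) ⇒ out
candidate 5: (m,n)=(14,23) → π∥ = 14+23·β ≈ 51.214782, π⊥ = 14+23·β' ≈ -0.214782 ∈ [-0.6, -0.2) ⇒ IN Λ
candidate 6: (m,n)=(-12,1) → π∥ = -12+1·β ≈ -10.381966, π⊥ = -12+1·β' ≈ -12.618034 ∉ [-0.6, -0.2) ⇒ out
candidate 7: (m,n)=(-3,-3) → π∥ = -3-3·β ≈ -7.854102, π⊥ = -3-3·β' ≈ -1.145898 ∉ [-0.6, -0.2) ⇒ out

5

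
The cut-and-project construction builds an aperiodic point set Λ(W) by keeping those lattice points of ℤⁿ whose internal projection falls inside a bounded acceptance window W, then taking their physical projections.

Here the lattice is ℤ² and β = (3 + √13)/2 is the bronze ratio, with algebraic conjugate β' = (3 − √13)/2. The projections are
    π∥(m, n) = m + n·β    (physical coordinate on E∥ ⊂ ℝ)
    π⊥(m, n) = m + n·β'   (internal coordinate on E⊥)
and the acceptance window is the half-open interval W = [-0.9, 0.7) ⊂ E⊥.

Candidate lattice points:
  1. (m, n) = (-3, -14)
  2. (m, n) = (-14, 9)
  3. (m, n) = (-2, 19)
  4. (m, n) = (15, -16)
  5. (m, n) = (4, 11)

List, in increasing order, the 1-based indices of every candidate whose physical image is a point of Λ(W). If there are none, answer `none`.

β' = (3−√13)/2 ≈ -0.3028.
#1 (-3,-14): internal coord -3 + (-14)·β' = +1.2389; +1.2389 ∉ [-0.9, 0.7) → out
#2 (-14,9): internal coord -14 + (9)·β' = -16.7250; -16.7250 ∉ [-0.9, 0.7) → out
#3 (-2,19): internal coord -2 + (19)·β' = -7.7527; -7.7527 ∉ [-0.9, 0.7) → out
#4 (15,-16): internal coord 15 + (-16)·β' = +19.8444; +19.8444 ∉ [-0.9, 0.7) → out
#5 (4,11): internal coord 4 + (11)·β' = +0.6695; +0.6695 ∈ [-0.9, 0.7) → IN Λ

5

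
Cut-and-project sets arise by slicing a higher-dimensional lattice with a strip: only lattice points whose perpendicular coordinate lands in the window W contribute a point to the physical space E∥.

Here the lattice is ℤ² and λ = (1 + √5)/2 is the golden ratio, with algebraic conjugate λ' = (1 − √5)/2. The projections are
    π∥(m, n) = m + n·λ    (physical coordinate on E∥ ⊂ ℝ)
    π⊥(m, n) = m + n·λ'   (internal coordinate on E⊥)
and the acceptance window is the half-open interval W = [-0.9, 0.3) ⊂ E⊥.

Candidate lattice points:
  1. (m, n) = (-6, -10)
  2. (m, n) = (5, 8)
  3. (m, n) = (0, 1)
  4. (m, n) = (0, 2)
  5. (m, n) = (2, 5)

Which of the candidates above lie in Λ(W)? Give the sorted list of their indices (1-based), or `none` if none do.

1, 2, 3

Compute λ' = (1−√5)/2 = -0.61803, so π⊥(m,n) = m -0.61803·n.
candidate 1: (m,n)=(-6,-10) → π∥ = -6-10·λ ≈ -22.18034, π⊥ = -6-10·λ' ≈ 0.18034 ∈ [-0.9, 0.3) ⇒ IN Λ
candidate 2: (m,n)=(5,8) → π∥ = 5+8·λ ≈ 17.94427, π⊥ = 5+8·λ' ≈ 0.05573 ∈ [-0.9, 0.3) ⇒ IN Λ
candidate 3: (m,n)=(0,1) → π∥ = 0+1·λ ≈ 1.61803, π⊥ = 0+1·λ' ≈ -0.61803 ∈ [-0.9, 0.3) ⇒ IN Λ
candidate 4: (m,n)=(0,2) → π∥ = 0+2·λ ≈ 3.23607, π⊥ = 0+2·λ' ≈ -1.23607 ∉ [-0.9, 0.3) ⇒ out
candidate 5: (m,n)=(2,5) → π∥ = 2+5·λ ≈ 10.09017, π⊥ = 2+5·λ' ≈ -1.09017 ∉ [-0.9, 0.3) ⇒ out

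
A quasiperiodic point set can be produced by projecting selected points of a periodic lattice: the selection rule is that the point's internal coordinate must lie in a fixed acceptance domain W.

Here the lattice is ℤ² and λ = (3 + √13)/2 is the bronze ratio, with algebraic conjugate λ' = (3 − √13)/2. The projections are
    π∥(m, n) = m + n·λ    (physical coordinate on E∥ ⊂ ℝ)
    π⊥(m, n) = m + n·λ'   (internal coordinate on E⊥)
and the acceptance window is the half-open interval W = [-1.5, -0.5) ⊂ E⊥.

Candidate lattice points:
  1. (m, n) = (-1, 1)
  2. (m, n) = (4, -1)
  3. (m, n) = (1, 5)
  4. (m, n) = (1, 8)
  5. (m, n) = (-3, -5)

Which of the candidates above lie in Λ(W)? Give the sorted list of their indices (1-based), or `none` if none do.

1, 3, 4, 5

Numerically λ ≈ 3.30278 and λ' = −1/λ ≈ -0.30278.
#1 (-1,1): internal coord -1 + (1)·λ' = -1.30278; -1.30278 ∈ [-1.5, -0.5) → IN Λ
#2 (4,-1): internal coord 4 + (-1)·λ' = +4.30278; +4.30278 ∉ [-1.5, -0.5) → out
#3 (1,5): internal coord 1 + (5)·λ' = -0.51388; -0.51388 ∈ [-1.5, -0.5) → IN Λ
#4 (1,8): internal coord 1 + (8)·λ' = -1.42221; -1.42221 ∈ [-1.5, -0.5) → IN Λ
#5 (-3,-5): internal coord -3 + (-5)·λ' = -1.48612; -1.48612 ∈ [-1.5, -0.5) → IN Λ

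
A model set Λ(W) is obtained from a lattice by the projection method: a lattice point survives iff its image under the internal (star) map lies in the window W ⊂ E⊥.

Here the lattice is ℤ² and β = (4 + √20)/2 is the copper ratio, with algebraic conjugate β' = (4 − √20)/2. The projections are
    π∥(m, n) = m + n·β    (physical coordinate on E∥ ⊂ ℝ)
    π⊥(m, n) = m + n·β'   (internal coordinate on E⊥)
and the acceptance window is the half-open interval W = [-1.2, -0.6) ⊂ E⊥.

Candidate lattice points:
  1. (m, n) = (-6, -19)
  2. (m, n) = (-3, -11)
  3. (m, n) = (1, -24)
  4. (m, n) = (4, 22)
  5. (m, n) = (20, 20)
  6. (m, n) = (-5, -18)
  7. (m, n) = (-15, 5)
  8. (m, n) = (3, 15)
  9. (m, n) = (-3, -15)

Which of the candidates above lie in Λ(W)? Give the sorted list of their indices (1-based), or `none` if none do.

β' = (4−√20)/2 ≈ -0.2361.
candidate 1: (m,n)=(-6,-19) → π∥ = -6-19·β ≈ -86.4853, π⊥ = -6-19·β' ≈ -1.5147 ∉ [-1.2, -0.6) ⇒ out
candidate 2: (m,n)=(-3,-11) → π∥ = -3-11·β ≈ -49.5967, π⊥ = -3-11·β' ≈ -0.4033 ∉ [-1.2, -0.6) ⇒ out
candidate 3: (m,n)=(1,-24) → π∥ = 1-24·β ≈ -100.6656, π⊥ = 1-24·β' ≈ 6.6656 ∉ [-1.2, -0.6) ⇒ out
candidate 4: (m,n)=(4,22) → π∥ = 4+22·β ≈ 97.1935, π⊥ = 4+22·β' ≈ -1.1935 ∈ [-1.2, -0.6) ⇒ IN Λ
candidate 5: (m,n)=(20,20) → π∥ = 20+20·β ≈ 104.7214, π⊥ = 20+20·β' ≈ 15.2786 ∉ [-1.2, -0.6) ⇒ out
candidate 6: (m,n)=(-5,-18) → π∥ = -5-18·β ≈ -81.2492, π⊥ = -5-18·β' ≈ -0.7508 ∈ [-1.2, -0.6) ⇒ IN Λ
candidate 7: (m,n)=(-15,5) → π∥ = -15+5·β ≈ 6.1803, π⊥ = -15+5·β' ≈ -16.1803 ∉ [-1.2, -0.6) ⇒ out
candidate 8: (m,n)=(3,15) → π∥ = 3+15·β ≈ 66.5410, π⊥ = 3+15·β' ≈ -0.5410 ∉ [-1.2, -0.6) ⇒ out
candidate 9: (m,n)=(-3,-15) → π∥ = -3-15·β ≈ -66.5410, π⊥ = -3-15·β' ≈ 0.5410 ∉ [-1.2, -0.6) ⇒ out

4, 6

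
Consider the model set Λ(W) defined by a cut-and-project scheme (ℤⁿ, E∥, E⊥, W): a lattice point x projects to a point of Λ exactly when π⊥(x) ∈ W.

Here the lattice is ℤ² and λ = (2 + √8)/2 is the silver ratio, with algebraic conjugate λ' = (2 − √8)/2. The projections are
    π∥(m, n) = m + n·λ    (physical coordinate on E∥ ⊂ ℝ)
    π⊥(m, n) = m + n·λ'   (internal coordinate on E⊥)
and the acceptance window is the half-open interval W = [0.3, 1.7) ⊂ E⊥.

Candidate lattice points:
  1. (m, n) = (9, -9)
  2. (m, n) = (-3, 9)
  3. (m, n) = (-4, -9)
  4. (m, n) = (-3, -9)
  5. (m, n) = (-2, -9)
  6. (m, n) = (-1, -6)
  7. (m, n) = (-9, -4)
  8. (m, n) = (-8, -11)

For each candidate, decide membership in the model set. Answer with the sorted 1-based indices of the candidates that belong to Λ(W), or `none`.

4, 6

Compute λ' = (2−√8)/2 = -0.4142, so π⊥(m,n) = m -0.4142·n.
[1] lift (9,-9): star map gives 12.7279; window check 0.3 ≤ 12.7279 < 1.7 is false → out
[2] lift (-3,9): star map gives -6.7279; window check 0.3 ≤ -6.7279 < 1.7 is false → out
[3] lift (-4,-9): star map gives -0.2721; window check 0.3 ≤ -0.2721 < 1.7 is false → out
[4] lift (-3,-9): star map gives 0.7279; window check 0.3 ≤ 0.7279 < 1.7 is true → IN Λ
[5] lift (-2,-9): star map gives 1.7279; window check 0.3 ≤ 1.7279 < 1.7 is false → out
[6] lift (-1,-6): star map gives 1.4853; window check 0.3 ≤ 1.4853 < 1.7 is true → IN Λ
[7] lift (-9,-4): star map gives -7.3431; window check 0.3 ≤ -7.3431 < 1.7 is false → out
[8] lift (-8,-11): star map gives -3.4437; window check 0.3 ≤ -3.4437 < 1.7 is false → out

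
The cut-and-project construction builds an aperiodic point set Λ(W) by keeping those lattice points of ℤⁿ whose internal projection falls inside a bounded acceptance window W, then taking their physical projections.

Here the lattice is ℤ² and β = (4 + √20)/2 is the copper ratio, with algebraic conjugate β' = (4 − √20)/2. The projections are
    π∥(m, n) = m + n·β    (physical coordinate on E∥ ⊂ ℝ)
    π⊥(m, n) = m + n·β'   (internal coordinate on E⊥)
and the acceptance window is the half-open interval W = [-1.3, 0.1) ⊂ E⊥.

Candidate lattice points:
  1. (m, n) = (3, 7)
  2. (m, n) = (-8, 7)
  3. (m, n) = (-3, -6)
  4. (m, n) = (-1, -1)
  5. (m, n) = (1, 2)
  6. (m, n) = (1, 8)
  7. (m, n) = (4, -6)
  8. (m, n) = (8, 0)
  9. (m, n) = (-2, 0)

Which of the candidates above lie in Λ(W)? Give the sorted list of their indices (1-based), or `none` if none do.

4, 6

Compute β' = (4−√20)/2 = -0.236068, so π⊥(m,n) = m -0.236068·n.
candidate 1: (m,n)=(3,7) → π∥ = 3+7·β ≈ 32.652476, π⊥ = 3+7·β' ≈ 1.347524 ∉ [-1.3, 0.1) ⇒ out
candidate 2: (m,n)=(-8,7) → π∥ = -8+7·β ≈ 21.652476, π⊥ = -8+7·β' ≈ -9.652476 ∉ [-1.3, 0.1) ⇒ out
candidate 3: (m,n)=(-3,-6) → π∥ = -3-6·β ≈ -28.416408, π⊥ = -3-6·β' ≈ -1.583592 ∉ [-1.3, 0.1) ⇒ out
candidate 4: (m,n)=(-1,-1) → π∥ = -1-1·β ≈ -5.236068, π⊥ = -1-1·β' ≈ -0.763932 ∈ [-1.3, 0.1) ⇒ IN Λ
candidate 5: (m,n)=(1,2) → π∥ = 1+2·β ≈ 9.472136, π⊥ = 1+2·β' ≈ 0.527864 ∉ [-1.3, 0.1) ⇒ out
candidate 6: (m,n)=(1,8) → π∥ = 1+8·β ≈ 34.888544, π⊥ = 1+8·β' ≈ -0.888544 ∈ [-1.3, 0.1) ⇒ IN Λ
candidate 7: (m,n)=(4,-6) → π∥ = 4-6·β ≈ -21.416408, π⊥ = 4-6·β' ≈ 5.416408 ∉ [-1.3, 0.1) ⇒ out
candidate 8: (m,n)=(8,0) → π∥ = 8+0·β ≈ 8.000000, π⊥ = 8+0·β' ≈ 8.000000 ∉ [-1.3, 0.1) ⇒ out
candidate 9: (m,n)=(-2,0) → π∥ = -2+0·β ≈ -2.000000, π⊥ = -2+0·β' ≈ -2.000000 ∉ [-1.3, 0.1) ⇒ out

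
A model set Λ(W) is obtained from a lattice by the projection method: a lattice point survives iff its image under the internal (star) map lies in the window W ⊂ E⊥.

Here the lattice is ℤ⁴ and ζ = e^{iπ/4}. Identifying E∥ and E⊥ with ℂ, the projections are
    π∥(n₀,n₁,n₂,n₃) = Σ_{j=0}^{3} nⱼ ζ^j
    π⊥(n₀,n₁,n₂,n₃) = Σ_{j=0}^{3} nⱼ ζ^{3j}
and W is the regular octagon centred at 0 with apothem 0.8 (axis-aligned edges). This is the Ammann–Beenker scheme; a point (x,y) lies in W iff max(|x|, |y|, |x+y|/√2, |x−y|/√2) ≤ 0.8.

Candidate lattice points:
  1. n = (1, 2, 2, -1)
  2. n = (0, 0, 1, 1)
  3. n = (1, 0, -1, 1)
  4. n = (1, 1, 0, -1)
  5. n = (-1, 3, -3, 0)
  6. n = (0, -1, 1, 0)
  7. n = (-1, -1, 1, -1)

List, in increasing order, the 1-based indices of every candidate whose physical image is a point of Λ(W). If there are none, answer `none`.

π⊥(n) = n₀ + n₁ζ³ + n₂ζ⁶ + n₃ζ⁹ where ζ = e^{iπ/4}.
#1 (1, 2, 2, -1): internal (-1.121320, -1.292893); octagon support 1.707107 vs apothem 0.8 → ∉ W
#2 (0, 0, 1, 1): internal (0.707107, -0.292893); octagon support 0.707107 vs apothem 0.8 → ∈ W
#3 (1, 0, -1, 1): internal (1.707107, 1.707107); octagon support 2.414214 vs apothem 0.8 → ∉ W
#4 (1, 1, 0, -1): internal (-0.414214, 0.000000); octagon support 0.414214 vs apothem 0.8 → ∈ W
#5 (-1, 3, -3, 0): internal (-3.121320, 5.121320); octagon support 5.828427 vs apothem 0.8 → ∉ W
#6 (0, -1, 1, 0): internal (0.707107, -1.707107); octagon support 1.707107 vs apothem 0.8 → ∉ W
#7 (-1, -1, 1, -1): internal (-1.000000, -2.414214); octagon support 2.414214 vs apothem 0.8 → ∉ W

2, 4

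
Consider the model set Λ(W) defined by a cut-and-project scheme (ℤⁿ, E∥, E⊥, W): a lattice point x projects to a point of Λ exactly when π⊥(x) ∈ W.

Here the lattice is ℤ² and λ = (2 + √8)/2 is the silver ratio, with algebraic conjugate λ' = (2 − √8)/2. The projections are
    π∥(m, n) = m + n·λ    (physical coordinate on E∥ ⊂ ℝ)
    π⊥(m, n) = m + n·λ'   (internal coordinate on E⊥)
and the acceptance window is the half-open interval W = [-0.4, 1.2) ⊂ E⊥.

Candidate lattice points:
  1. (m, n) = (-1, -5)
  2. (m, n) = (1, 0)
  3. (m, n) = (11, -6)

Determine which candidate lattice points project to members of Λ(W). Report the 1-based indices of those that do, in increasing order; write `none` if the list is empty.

λ' = (2−√8)/2 ≈ -0.4142.
candidate 1: (m,n)=(-1,-5) → π∥ = -1-5·λ ≈ -13.0711, π⊥ = -1-5·λ' ≈ 1.0711 ∈ [-0.4, 1.2) ⇒ IN Λ
candidate 2: (m,n)=(1,0) → π∥ = 1+0·λ ≈ 1.0000, π⊥ = 1+0·λ' ≈ 1.0000 ∈ [-0.4, 1.2) ⇒ IN Λ
candidate 3: (m,n)=(11,-6) → π∥ = 11-6·λ ≈ -3.4853, π⊥ = 11-6·λ' ≈ 13.4853 ∉ [-0.4, 1.2) ⇒ out

1, 2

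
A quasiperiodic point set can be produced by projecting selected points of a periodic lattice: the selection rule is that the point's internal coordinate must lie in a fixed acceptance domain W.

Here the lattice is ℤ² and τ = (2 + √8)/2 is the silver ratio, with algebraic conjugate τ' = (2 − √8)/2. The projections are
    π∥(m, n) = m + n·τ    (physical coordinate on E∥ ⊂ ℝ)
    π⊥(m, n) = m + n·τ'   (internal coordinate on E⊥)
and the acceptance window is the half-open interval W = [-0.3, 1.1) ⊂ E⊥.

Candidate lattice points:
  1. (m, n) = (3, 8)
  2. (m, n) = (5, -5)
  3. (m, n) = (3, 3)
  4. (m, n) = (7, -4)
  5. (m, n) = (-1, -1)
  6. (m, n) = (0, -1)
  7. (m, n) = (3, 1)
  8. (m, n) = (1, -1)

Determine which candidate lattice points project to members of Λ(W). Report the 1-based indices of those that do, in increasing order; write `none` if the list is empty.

6

τ' = (2−√8)/2 ≈ -0.41421.
#1 (3,8): internal coord 3 + (8)·τ' = -0.31371; -0.31371 ∉ [-0.3, 1.1) → out
#2 (5,-5): internal coord 5 + (-5)·τ' = +7.07107; +7.07107 ∉ [-0.3, 1.1) → out
#3 (3,3): internal coord 3 + (3)·τ' = +1.75736; +1.75736 ∉ [-0.3, 1.1) → out
#4 (7,-4): internal coord 7 + (-4)·τ' = +8.65685; +8.65685 ∉ [-0.3, 1.1) → out
#5 (-1,-1): internal coord -1 + (-1)·τ' = -0.58579; -0.58579 ∉ [-0.3, 1.1) → out
#6 (0,-1): internal coord 0 + (-1)·τ' = +0.41421; +0.41421 ∈ [-0.3, 1.1) → IN Λ
#7 (3,1): internal coord 3 + (1)·τ' = +2.58579; +2.58579 ∉ [-0.3, 1.1) → out
#8 (1,-1): internal coord 1 + (-1)·τ' = +1.41421; +1.41421 ∉ [-0.3, 1.1) → out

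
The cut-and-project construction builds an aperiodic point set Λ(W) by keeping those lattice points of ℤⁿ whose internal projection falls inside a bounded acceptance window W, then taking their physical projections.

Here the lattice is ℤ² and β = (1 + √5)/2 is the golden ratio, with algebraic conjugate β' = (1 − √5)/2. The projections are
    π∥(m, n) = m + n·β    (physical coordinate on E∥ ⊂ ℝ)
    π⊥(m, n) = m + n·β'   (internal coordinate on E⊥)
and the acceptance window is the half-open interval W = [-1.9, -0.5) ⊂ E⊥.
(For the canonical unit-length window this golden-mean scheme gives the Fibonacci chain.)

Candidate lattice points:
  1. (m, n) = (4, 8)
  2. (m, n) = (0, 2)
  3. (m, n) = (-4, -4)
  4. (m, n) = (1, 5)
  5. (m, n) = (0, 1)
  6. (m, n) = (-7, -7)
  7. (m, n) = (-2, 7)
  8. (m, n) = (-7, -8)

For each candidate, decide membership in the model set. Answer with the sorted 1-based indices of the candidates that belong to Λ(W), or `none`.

Compute β' = (1−√5)/2 = -0.618034, so π⊥(m,n) = m -0.618034·n.
[1] lift (4,8): star map gives -0.944272; window check -1.9 ≤ -0.944272 < -0.5 is true → IN Λ
[2] lift (0,2): star map gives -1.236068; window check -1.9 ≤ -1.236068 < -0.5 is true → IN Λ
[3] lift (-4,-4): star map gives -1.527864; window check -1.9 ≤ -1.527864 < -0.5 is true → IN Λ
[4] lift (1,5): star map gives -2.090170; window check -1.9 ≤ -2.090170 < -0.5 is false → out
[5] lift (0,1): star map gives -0.618034; window check -1.9 ≤ -0.618034 < -0.5 is true → IN Λ
[6] lift (-7,-7): star map gives -2.673762; window check -1.9 ≤ -2.673762 < -0.5 is false → out
[7] lift (-2,7): star map gives -6.326238; window check -1.9 ≤ -6.326238 < -0.5 is false → out
[8] lift (-7,-8): star map gives -2.055728; window check -1.9 ≤ -2.055728 < -0.5 is false → out

1, 2, 3, 5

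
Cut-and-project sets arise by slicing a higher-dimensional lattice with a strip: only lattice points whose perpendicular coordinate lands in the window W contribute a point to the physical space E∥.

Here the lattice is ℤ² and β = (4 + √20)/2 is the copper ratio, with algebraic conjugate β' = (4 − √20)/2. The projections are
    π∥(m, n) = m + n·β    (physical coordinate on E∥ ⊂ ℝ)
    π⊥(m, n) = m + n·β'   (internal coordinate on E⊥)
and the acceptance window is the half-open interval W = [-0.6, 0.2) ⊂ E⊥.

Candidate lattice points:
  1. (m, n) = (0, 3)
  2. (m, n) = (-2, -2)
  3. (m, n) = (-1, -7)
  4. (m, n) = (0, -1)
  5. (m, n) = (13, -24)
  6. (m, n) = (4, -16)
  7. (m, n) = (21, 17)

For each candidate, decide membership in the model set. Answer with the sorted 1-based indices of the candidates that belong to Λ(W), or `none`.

none

Numerically β ≈ 4.236068 and β' = −1/β ≈ -0.236068.
[1] lift (0,3): star map gives -0.708204; window check -0.6 ≤ -0.708204 < 0.2 is false → out
[2] lift (-2,-2): star map gives -1.527864; window check -0.6 ≤ -1.527864 < 0.2 is false → out
[3] lift (-1,-7): star map gives 0.652476; window check -0.6 ≤ 0.652476 < 0.2 is false → out
[4] lift (0,-1): star map gives 0.236068; window check -0.6 ≤ 0.236068 < 0.2 is false → out
[5] lift (13,-24): star map gives 18.665631; window check -0.6 ≤ 18.665631 < 0.2 is false → out
[6] lift (4,-16): star map gives 7.777088; window check -0.6 ≤ 7.777088 < 0.2 is false → out
[7] lift (21,17): star map gives 16.986844; window check -0.6 ≤ 16.986844 < 0.2 is false → out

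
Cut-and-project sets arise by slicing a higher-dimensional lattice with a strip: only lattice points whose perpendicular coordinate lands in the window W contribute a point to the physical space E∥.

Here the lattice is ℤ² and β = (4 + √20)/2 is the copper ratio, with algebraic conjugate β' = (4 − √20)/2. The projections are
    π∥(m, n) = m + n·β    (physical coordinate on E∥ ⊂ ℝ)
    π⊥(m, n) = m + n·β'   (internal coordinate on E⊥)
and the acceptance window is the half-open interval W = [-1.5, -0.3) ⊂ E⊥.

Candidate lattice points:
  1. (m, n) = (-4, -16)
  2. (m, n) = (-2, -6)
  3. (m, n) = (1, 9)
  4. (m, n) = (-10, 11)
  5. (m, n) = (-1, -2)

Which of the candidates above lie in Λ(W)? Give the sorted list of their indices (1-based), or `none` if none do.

Compute β' = (4−√20)/2 = -0.23607, so π⊥(m,n) = m -0.23607·n.
candidate 1: (m,n)=(-4,-16) → π∥ = -4-16·β ≈ -71.77709, π⊥ = -4-16·β' ≈ -0.22291 ∉ [-1.5, -0.3) ⇒ out
candidate 2: (m,n)=(-2,-6) → π∥ = -2-6·β ≈ -27.41641, π⊥ = -2-6·β' ≈ -0.58359 ∈ [-1.5, -0.3) ⇒ IN Λ
candidate 3: (m,n)=(1,9) → π∥ = 1+9·β ≈ 39.12461, π⊥ = 1+9·β' ≈ -1.12461 ∈ [-1.5, -0.3) ⇒ IN Λ
candidate 4: (m,n)=(-10,11) → π∥ = -10+11·β ≈ 36.59675, π⊥ = -10+11·β' ≈ -12.59675 ∉ [-1.5, -0.3) ⇒ out
candidate 5: (m,n)=(-1,-2) → π∥ = -1-2·β ≈ -9.47214, π⊥ = -1-2·β' ≈ -0.52786 ∈ [-1.5, -0.3) ⇒ IN Λ

2, 3, 5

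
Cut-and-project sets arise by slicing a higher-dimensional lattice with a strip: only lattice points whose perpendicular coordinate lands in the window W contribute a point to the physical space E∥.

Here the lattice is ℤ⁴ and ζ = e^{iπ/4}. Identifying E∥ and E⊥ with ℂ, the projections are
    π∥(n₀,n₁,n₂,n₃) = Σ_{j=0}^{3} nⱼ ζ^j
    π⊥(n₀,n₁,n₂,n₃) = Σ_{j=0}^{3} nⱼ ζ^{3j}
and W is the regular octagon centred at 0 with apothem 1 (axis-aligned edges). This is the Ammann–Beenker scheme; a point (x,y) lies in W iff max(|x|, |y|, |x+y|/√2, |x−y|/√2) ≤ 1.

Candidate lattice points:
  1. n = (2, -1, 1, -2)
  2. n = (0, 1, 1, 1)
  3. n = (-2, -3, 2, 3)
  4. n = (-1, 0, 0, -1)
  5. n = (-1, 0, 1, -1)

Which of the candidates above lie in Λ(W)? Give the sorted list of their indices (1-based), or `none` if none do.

2

π⊥(n) = n₀ + n₁ζ³ + n₂ζ⁶ + n₃ζ⁹ where ζ = e^{iπ/4}.
candidate 1: n = (2, -1, 1, -2) → π⊥ ≈ (+1.2929, -3.1213); max(|x|,|y|,|x±y|/√2) = 3.1213 > 1 ⇒ ∉ W
candidate 2: n = (0, 1, 1, 1) → π⊥ ≈ (+0.0000, +0.4142); max(|x|,|y|,|x±y|/√2) = 0.4142 ≤ 1 ⇒ ∈ W
candidate 3: n = (-2, -3, 2, 3) → π⊥ ≈ (+2.2426, -2.0000); max(|x|,|y|,|x±y|/√2) = 3.0000 > 1 ⇒ ∉ W
candidate 4: n = (-1, 0, 0, -1) → π⊥ ≈ (-1.7071, -0.7071); max(|x|,|y|,|x±y|/√2) = 1.7071 > 1 ⇒ ∉ W
candidate 5: n = (-1, 0, 1, -1) → π⊥ ≈ (-1.7071, -1.7071); max(|x|,|y|,|x±y|/√2) = 2.4142 > 1 ⇒ ∉ W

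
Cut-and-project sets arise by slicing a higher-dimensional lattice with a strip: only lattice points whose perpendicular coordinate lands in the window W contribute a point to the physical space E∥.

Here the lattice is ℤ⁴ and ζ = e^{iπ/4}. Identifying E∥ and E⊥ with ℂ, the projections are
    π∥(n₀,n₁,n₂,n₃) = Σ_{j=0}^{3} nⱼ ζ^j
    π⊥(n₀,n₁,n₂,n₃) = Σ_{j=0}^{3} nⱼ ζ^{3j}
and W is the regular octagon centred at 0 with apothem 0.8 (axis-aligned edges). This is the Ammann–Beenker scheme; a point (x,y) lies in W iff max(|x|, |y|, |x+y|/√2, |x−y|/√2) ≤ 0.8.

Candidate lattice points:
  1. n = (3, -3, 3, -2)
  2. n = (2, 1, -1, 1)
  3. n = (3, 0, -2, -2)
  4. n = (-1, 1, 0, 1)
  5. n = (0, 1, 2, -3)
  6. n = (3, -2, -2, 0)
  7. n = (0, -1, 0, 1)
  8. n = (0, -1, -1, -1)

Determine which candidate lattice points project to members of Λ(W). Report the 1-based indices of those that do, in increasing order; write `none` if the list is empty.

With ζ = e^{iπ/4} the internal vectors are ζ^0,ζ^3,ζ^6,ζ^9.
candidate 1: n = (3, -3, 3, -2) → π⊥ ≈ (+3.7071, -6.5355); max(|x|,|y|,|x±y|/√2) = 7.2426 > 0.8 ⇒ ∉ W
candidate 2: n = (2, 1, -1, 1) → π⊥ ≈ (+2.0000, +2.4142); max(|x|,|y|,|x±y|/√2) = 3.1213 > 0.8 ⇒ ∉ W
candidate 3: n = (3, 0, -2, -2) → π⊥ ≈ (+1.5858, +0.5858); max(|x|,|y|,|x±y|/√2) = 1.5858 > 0.8 ⇒ ∉ W
candidate 4: n = (-1, 1, 0, 1) → π⊥ ≈ (-1.0000, +1.4142); max(|x|,|y|,|x±y|/√2) = 1.7071 > 0.8 ⇒ ∉ W
candidate 5: n = (0, 1, 2, -3) → π⊥ ≈ (-2.8284, -3.4142); max(|x|,|y|,|x±y|/√2) = 4.4142 > 0.8 ⇒ ∉ W
candidate 6: n = (3, -2, -2, 0) → π⊥ ≈ (+4.4142, +0.5858); max(|x|,|y|,|x±y|/√2) = 4.4142 > 0.8 ⇒ ∉ W
candidate 7: n = (0, -1, 0, 1) → π⊥ ≈ (+1.4142, +0.0000); max(|x|,|y|,|x±y|/√2) = 1.4142 > 0.8 ⇒ ∉ W
candidate 8: n = (0, -1, -1, -1) → π⊥ ≈ (+0.0000, -0.4142); max(|x|,|y|,|x±y|/√2) = 0.4142 ≤ 0.8 ⇒ ∈ W

8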